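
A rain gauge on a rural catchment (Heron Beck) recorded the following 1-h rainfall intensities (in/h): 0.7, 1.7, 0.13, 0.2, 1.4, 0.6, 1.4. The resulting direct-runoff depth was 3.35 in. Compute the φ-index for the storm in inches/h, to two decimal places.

Only the 5 blocks with intensity above φ contribute runoff: 0.7, 1.7, 1.4, 0.6, 1.4 in/h.
Σ(I−φ)·Δt = d  ⇒  (0.7+1.7+1.4+0.6+1.4 − 5φ)·1 = 3.35
φ = (5.800 − 3.35/1) / 5 = 0.49 in/h.

φ ≈ 0.49 in/h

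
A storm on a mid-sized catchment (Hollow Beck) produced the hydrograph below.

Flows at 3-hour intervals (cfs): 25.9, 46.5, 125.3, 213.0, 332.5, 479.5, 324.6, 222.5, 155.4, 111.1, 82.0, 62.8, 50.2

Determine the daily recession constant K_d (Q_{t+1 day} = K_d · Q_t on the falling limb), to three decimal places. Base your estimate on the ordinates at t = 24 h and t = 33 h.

Between t = 24 h and t = 33 h the flow falls from 155.4 to 62.8 cfs over 3×3 h = 9 h.
Per-interval ratio K = (62.8/155.4)^(1/3) = 0.7393; K_d = K^(24/3) = 0.089.

K_d ≈ 0.089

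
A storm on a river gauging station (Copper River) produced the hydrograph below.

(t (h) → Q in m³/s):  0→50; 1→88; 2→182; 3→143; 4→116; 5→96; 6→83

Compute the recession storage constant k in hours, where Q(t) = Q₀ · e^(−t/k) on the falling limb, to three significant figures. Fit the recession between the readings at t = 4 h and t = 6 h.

k ≈ 5.97 h

On the falling limb, Q drops from 116 to 83 m³/s between t = 4 h and t = 6 h (Δt = 2 h).
k = −Δt / ln(Q₂/Q₁) = −2 / ln(83/116) = 5.97 h.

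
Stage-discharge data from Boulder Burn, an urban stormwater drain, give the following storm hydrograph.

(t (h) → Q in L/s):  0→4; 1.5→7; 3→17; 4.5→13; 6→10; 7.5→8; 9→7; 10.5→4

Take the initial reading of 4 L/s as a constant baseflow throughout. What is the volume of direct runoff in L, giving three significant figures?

Direct-runoff ordinates (Q − Q_b): 0.0, 3.0, 13.0, 9.0, 6.0, 4.0, 3.0, 0.0 L/s.
ΣQ_DR = 38.00 L/s.
With Δt = 1.5 h = 5400 s, V = ΣQ_DR · Δt = 38.00 × 5400 = 2.05 × 10^5 L.

V ≈ 2.05 × 10^5 L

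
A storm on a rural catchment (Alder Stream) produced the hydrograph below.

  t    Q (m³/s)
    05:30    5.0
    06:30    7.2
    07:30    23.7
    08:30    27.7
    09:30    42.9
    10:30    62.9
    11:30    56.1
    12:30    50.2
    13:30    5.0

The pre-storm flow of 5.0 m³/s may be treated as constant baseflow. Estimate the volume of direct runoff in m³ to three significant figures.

V ≈ 8.49 × 10^5 m³

Direct-runoff ordinates (Q − Q_b): 0.0, 2.2, 18.7, 22.7, 37.9, 57.9, 51.1, 45.2, 0.0 m³/s.
ΣQ_DR = 235.7 m³/s.
With Δt = 1 h = 3600 s, V = ΣQ_DR · Δt = 235.7 × 3600 = 8.49 × 10^5 m³.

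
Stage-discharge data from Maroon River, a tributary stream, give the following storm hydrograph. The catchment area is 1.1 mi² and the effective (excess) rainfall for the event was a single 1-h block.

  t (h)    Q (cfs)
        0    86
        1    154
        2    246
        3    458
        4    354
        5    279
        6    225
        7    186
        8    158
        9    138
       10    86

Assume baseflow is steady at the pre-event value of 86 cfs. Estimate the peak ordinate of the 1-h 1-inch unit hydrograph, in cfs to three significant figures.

Direct runoff: 0.0, 68.0, 160.0, 372.0, 268.0, 193.0, 139.0, 100.0, 72.0, 52.0, 0.0 cfs; ΣQ_DR = 1424 cfs, peak = 372.0 cfs.
Runoff depth d = ΣQ_DR·Δt / A = 1424 × 3600 / (1.1 mi²) = 2.006 in.
The 1-inch UH is the DRH scaled by (1 in)/d, so U_p = 372.0 × 1/2.006 = 185 cfs.

U_p ≈ 185 cfs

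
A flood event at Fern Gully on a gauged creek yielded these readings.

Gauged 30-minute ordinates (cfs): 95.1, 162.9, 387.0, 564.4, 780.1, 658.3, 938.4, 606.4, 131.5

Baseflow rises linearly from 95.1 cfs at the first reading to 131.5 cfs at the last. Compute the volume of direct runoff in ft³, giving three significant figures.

V ≈ 5.95 × 10^6 ft³

Direct-runoff ordinates (Q − Q_b): 0.00, 63.25, 282.80, 455.65, 666.80, 540.45, 816.00, 479.45, 0.00 cfs.
ΣQ_DR = 3304 cfs.
With Δt = 0.5 h = 1800 s, V = ΣQ_DR · Δt = 3304 × 1800 = 5.95 × 10^6 ft³.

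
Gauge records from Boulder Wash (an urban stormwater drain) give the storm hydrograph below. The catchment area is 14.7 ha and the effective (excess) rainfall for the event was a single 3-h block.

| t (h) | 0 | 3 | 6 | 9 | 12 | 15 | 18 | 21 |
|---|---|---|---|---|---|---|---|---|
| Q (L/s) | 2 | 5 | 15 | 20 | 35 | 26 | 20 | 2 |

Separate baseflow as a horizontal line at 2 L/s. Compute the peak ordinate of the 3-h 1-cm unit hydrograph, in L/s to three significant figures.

Direct runoff: 0.0, 3.0, 13.0, 18.0, 33.0, 24.0, 18.0, 0.0 L/s; ΣQ_DR = 109.0 L/s, peak = 33.0 L/s.
Runoff depth d = ΣQ_DR·Δt / A = 109.0 × 10800 / (14.7 ha) = 8.008 mm.
The 1-cm UH is the DRH scaled by (10 mm)/d, so U_p = 33.0 × 10/8.008 = 41.2 L/s.

U_p ≈ 41.2 L/s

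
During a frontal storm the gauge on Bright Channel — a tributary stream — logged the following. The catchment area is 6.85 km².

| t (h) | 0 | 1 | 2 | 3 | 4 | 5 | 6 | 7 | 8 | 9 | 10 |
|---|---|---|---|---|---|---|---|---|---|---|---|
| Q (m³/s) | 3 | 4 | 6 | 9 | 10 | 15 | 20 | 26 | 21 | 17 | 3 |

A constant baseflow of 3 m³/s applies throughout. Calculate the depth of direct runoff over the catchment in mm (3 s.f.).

Direct runoff: 0.0, 1.0, 3.0, 6.0, 7.0, 12.0, 17.0, 23.0, 18.0, 14.0, 0.0 m³/s; ΣQ_DR = 101.0 m³/s.
V = ΣQ_DR · Δt = 101.0 × 3600 s = 3.636 × 10^5 m³.
Over A = 6.85 km², depth = V / A = 53.1 mm.

d ≈ 53.1 mm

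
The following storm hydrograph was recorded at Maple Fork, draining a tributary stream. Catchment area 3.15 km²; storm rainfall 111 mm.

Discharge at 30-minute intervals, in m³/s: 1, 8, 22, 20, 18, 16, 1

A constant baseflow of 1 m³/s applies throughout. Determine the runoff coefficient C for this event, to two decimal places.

C ≈ 0.41

ΣQ_DR = 79.00 m³/s; V = ΣQ_DR·Δt = 1.422 × 10^5 m³.
Runoff depth d = V / A = 45.14 mm.
C = d / P = 45.14 / 111 = 0.41.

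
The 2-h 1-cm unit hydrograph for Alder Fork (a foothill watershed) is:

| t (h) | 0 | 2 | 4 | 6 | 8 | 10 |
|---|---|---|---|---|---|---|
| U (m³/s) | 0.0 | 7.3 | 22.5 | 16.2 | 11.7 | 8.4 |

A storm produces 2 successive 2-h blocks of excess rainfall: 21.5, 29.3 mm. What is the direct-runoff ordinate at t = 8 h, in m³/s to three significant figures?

Q ≈ 72.6 m³/s

By discrete convolution, Q_j = Σ (P_i / 10 mm) · U_{j−i}.
At t = 8 h (j=4): Q = (21.5/10)·11.7 + (29.3/10)·16.2 = 72.6 m³/s.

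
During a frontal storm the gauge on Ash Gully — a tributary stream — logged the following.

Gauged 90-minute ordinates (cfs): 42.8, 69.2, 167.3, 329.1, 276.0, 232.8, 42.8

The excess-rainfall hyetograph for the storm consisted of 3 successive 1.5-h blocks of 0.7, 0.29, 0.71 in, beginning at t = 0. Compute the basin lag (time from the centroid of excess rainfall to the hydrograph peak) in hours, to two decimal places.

t_L ≈ 2.24 h

Centroid of excess rainfall: t_c = Σ P_i·t̄_i / ΣP_i = 2.2588 h (block centres at 0.75, 2.25, 3.75 h).
Hydrograph peak occurs at t = 4.5 h, so basin lag t_L = 4.5 − 2.2588 = 2.24 h.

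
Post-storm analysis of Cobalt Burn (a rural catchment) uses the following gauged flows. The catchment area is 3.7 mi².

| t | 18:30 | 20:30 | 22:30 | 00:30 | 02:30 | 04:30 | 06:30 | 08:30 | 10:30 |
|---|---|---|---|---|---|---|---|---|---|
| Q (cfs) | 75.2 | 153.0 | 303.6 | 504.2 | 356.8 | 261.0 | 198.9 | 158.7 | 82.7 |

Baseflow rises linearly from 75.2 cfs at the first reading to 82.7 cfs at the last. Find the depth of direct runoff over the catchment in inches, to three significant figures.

d ≈ 1.16 in

Direct runoff: 0.00, 76.86, 226.53, 426.19, 277.85, 181.11, 118.08, 76.94, 0.00 cfs; ΣQ_DR = 1384 cfs.
V = ΣQ_DR · Δt = 1384 × 7200 s = 9.962 × 10^6 ft³.
Over A = 3.7 mi², depth = V / A = 1.16 in.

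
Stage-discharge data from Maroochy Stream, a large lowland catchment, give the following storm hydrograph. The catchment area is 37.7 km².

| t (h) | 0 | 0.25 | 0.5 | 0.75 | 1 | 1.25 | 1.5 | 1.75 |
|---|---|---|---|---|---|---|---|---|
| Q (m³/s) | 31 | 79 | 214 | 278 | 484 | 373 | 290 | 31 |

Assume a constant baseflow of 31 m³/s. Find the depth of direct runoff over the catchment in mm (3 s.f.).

Direct runoff: 0.0, 48.0, 183.0, 247.0, 453.0, 342.0, 259.0, 0.0 m³/s; ΣQ_DR = 1532 m³/s.
V = ΣQ_DR · Δt = 1532 × 900 s = 1.379 × 10^6 m³.
Over A = 37.7 km², depth = V / A = 36.6 mm.

d ≈ 36.6 mm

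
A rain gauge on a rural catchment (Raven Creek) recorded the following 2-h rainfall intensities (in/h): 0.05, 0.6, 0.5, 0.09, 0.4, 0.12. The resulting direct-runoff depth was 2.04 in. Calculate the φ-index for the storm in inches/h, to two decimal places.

Only the 3 blocks with intensity above φ contribute runoff: 0.6, 0.5, 0.4 in/h.
Σ(I−φ)·Δt = d  ⇒  (0.6+0.5+0.4 − 3φ)·2 = 2.04
φ = (1.500 − 2.04/2) / 3 = 0.16 in/h.

φ ≈ 0.16 in/h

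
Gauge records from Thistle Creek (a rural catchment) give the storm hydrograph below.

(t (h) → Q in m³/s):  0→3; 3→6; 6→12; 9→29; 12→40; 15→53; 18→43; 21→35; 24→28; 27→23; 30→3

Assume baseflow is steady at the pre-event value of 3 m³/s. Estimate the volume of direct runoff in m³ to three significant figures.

Direct-runoff ordinates (Q − Q_b): 0.0, 3.0, 9.0, 26.0, 37.0, 50.0, 40.0, 32.0, 25.0, 20.0, 0.0 m³/s.
ΣQ_DR = 242.0 m³/s.
With Δt = 3 h = 10800 s, V = ΣQ_DR · Δt = 242.0 × 10800 = 2.61 × 10^6 m³.

V ≈ 2.61 × 10^6 m³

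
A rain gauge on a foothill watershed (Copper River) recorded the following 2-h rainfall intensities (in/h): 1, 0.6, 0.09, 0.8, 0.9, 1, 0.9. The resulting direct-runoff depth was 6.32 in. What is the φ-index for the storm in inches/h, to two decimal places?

Only the 6 blocks with intensity above φ contribute runoff: 1, 0.6, 0.8, 0.9, 1, 0.9 in/h.
Σ(I−φ)·Δt = d  ⇒  (1+0.6+0.8+0.9+1+0.9 − 6φ)·2 = 6.32
φ = (5.200 − 6.32/2) / 6 = 0.34 in/h.

φ ≈ 0.34 in/h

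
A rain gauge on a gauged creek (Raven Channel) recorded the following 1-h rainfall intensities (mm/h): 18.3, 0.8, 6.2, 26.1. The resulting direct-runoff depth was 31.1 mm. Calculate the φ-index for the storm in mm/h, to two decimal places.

Only the 2 blocks with intensity above φ contribute runoff: 18.3, 26.1 mm/h.
Σ(I−φ)·Δt = d  ⇒  (18.3+26.1 − 2φ)·1 = 31.1
φ = (44.40 − 31.1/1) / 2 = 6.65 mm/h.

φ ≈ 6.65 mm/h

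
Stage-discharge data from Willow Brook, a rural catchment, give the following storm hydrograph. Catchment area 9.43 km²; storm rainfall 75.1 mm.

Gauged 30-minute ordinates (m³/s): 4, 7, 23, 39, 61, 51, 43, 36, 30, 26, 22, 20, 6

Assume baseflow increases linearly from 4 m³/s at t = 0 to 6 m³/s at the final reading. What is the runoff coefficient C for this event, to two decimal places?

ΣQ_DR = 303.0 m³/s; V = ΣQ_DR·Δt = 5.454 × 10^5 m³.
Runoff depth d = V / A = 57.84 mm.
C = d / P = 57.84 / 75.1 = 0.77.

C ≈ 0.77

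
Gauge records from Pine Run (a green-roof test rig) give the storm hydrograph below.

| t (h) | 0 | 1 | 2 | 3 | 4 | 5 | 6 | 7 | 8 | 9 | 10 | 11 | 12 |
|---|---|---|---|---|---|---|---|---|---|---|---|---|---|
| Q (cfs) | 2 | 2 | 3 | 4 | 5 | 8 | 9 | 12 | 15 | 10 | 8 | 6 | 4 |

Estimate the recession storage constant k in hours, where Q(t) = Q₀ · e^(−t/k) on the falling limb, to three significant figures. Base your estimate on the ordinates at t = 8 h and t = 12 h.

On the falling limb, Q drops from 15 to 4 cfs between t = 8 h and t = 12 h (Δt = 4 h).
k = −Δt / ln(Q₂/Q₁) = −4 / ln(4/15) = 3.03 h.

k ≈ 3.03 h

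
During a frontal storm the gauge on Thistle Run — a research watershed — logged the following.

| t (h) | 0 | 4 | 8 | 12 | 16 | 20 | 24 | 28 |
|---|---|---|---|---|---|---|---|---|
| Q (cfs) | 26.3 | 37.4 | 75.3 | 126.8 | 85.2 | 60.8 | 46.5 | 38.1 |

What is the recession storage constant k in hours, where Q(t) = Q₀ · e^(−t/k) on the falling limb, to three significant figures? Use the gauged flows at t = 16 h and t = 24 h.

On the falling limb, Q drops from 85.2 to 46.5 cfs between t = 16 h and t = 24 h (Δt = 8 h).
k = −Δt / ln(Q₂/Q₁) = −8 / ln(46.5/85.2) = 13.2 h.

k ≈ 13.2 h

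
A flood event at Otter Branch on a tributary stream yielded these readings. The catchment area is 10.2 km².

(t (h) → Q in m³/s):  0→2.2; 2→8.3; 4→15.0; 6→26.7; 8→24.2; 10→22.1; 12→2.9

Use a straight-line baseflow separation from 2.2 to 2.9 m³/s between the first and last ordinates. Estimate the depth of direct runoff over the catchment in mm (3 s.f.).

Direct runoff: 0.00, 5.98, 12.57, 24.15, 21.53, 19.32, 0.00 m³/s; ΣQ_DR = 83.55 m³/s.
V = ΣQ_DR · Δt = 83.55 × 7200 s = 6.016 × 10^5 m³.
Over A = 10.2 km², depth = V / A = 59.0 mm.

d ≈ 59.0 mm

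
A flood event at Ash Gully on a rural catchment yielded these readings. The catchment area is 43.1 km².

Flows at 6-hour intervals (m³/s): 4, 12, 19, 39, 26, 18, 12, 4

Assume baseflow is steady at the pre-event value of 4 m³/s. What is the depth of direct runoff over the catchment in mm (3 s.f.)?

d ≈ 51.1 mm

Direct runoff: 0.0, 8.0, 15.0, 35.0, 22.0, 14.0, 8.0, 0.0 m³/s; ΣQ_DR = 102.0 m³/s.
V = ΣQ_DR · Δt = 102.0 × 21600 s = 2.203 × 10^6 m³.
Over A = 43.1 km², depth = V / A = 51.1 mm.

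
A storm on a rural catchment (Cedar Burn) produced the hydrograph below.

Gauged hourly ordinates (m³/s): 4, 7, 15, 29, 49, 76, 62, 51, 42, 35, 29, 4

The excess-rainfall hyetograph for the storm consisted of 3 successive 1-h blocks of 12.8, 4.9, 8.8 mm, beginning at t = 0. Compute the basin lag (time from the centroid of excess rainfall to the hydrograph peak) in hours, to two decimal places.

t_L ≈ 3.65 h

Centroid of excess rainfall: t_c = Σ P_i·t̄_i / ΣP_i = 1.3491 h (block centres at 0.5, 1.5, 2.5 h).
Hydrograph peak occurs at t = 5 h, so basin lag t_L = 5 − 1.3491 = 3.65 h.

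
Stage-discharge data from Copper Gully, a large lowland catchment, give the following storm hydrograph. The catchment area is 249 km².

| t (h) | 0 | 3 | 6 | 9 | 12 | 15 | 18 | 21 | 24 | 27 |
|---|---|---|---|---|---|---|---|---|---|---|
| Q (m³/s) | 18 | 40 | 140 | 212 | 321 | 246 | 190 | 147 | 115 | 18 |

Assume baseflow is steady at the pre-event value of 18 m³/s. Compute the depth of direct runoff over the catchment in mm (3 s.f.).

d ≈ 55.0 mm

Direct runoff: 0.0, 22.0, 122.0, 194.0, 303.0, 228.0, 172.0, 129.0, 97.0, 0.0 m³/s; ΣQ_DR = 1267 m³/s.
V = ΣQ_DR · Δt = 1267 × 10800 s = 1.368 × 10^7 m³.
Over A = 249 km², depth = V / A = 55.0 mm.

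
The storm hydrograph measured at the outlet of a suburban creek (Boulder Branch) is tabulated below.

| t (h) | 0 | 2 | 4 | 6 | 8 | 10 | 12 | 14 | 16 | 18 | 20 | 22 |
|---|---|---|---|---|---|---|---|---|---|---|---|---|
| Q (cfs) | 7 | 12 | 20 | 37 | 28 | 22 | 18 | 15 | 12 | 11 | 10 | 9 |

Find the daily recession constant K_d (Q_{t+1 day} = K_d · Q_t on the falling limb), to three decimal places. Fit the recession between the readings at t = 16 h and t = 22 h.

K_d ≈ 0.316

Between t = 16 h and t = 22 h the flow falls from 12 to 9 cfs over 3×2 h = 6 h.
Per-interval ratio K = (9/12)^(1/3) = 0.9086; K_d = K^(24/2) = 0.316.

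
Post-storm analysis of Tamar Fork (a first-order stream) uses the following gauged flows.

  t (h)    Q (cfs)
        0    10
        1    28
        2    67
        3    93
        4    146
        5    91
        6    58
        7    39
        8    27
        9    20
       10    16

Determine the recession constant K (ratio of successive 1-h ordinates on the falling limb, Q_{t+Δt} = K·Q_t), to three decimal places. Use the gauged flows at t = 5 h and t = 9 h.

K ≈ 0.685

Using the recession-limb readings at t = 5 h and t = 9 h: Q falls from 91 to 20 cfs over 4 intervals.
K = (Q₂/Q₁)^(1/4) = (20/91)^(1/4) = 0.685.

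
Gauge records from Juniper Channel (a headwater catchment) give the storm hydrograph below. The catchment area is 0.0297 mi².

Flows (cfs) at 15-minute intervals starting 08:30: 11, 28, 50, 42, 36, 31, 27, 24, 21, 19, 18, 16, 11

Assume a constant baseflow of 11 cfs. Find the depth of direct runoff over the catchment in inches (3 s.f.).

Direct runoff: 0.0, 17.0, 39.0, 31.0, 25.0, 20.0, 16.0, 13.0, 10.0, 8.0, 7.0, 5.0, 0.0 cfs; ΣQ_DR = 191.0 cfs.
V = ΣQ_DR · Δt = 191.0 × 900 s = 1.719 × 10^5 ft³.
Over A = 0.0297 mi², depth = V / A = 2.49 in.

d ≈ 2.49 in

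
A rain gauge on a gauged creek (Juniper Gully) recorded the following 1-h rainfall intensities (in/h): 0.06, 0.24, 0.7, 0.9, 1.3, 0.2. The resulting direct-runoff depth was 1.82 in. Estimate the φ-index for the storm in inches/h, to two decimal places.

φ ≈ 0.36 in/h

Only the 3 blocks with intensity above φ contribute runoff: 0.7, 0.9, 1.3 in/h.
Σ(I−φ)·Δt = d  ⇒  (0.7+0.9+1.3 − 3φ)·1 = 1.82
φ = (2.900 − 1.82/1) / 3 = 0.36 in/h.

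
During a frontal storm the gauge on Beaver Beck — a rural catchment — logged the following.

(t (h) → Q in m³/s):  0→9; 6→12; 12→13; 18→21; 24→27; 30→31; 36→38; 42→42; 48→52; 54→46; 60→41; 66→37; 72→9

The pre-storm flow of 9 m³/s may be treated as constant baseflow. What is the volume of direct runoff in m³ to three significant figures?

Direct-runoff ordinates (Q − Q_b): 0.0, 3.0, 4.0, 12.0, 18.0, 22.0, 29.0, 33.0, 43.0, 37.0, 32.0, 28.0, 0.0 m³/s.
ΣQ_DR = 261.0 m³/s.
With Δt = 6 h = 21600 s, V = ΣQ_DR · Δt = 261.0 × 21600 = 5.64 × 10^6 m³.

V ≈ 5.64 × 10^6 m³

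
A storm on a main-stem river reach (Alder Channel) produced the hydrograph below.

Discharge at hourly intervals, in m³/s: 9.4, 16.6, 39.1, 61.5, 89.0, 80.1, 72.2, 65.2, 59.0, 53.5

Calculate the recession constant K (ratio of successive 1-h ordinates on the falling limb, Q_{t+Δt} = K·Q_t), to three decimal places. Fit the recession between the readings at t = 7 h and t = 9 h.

K ≈ 0.906

Using the recession-limb readings at t = 7 h and t = 9 h: Q falls from 65.2 to 53.5 m³/s over 2 intervals.
K = (Q₂/Q₁)^(1/2) = (53.5/65.2)^(1/2) = 0.906.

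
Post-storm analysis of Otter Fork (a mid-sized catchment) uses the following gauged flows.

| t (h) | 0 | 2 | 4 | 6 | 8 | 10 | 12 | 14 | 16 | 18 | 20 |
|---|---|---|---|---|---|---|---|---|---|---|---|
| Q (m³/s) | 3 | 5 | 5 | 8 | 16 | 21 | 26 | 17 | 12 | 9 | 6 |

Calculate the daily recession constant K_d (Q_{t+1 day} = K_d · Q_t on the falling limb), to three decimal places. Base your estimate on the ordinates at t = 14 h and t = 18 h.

Between t = 14 h and t = 18 h the flow falls from 17 to 9 m³/s over 2×2 h = 4 h.
Per-interval ratio K = (9/17)^(1/2) = 0.7276; K_d = K^(24/2) = 0.022.

K_d ≈ 0.022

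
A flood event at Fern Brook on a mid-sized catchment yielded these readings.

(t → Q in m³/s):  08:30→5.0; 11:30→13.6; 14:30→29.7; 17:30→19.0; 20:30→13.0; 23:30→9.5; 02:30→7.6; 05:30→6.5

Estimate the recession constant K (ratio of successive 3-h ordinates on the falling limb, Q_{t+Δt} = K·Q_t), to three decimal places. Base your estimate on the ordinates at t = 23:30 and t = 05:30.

Using the recession-limb readings at t = 23:30 and t = 05:30: Q falls from 9.5 to 6.5 m³/s over 2 intervals.
K = (Q₂/Q₁)^(1/2) = (6.5/9.5)^(1/2) = 0.827.

K ≈ 0.827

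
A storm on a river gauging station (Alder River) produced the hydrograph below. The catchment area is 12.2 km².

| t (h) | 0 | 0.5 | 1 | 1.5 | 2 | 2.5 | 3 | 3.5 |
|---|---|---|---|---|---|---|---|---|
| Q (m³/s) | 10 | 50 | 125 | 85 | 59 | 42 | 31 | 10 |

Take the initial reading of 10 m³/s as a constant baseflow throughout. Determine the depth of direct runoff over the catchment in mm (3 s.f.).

Direct runoff: 0.0, 40.0, 115.0, 75.0, 49.0, 32.0, 21.0, 0.0 m³/s; ΣQ_DR = 332.0 m³/s.
V = ΣQ_DR · Δt = 332.0 × 1800 s = 5.976 × 10^5 m³.
Over A = 12.2 km², depth = V / A = 49.0 mm.

d ≈ 49.0 mm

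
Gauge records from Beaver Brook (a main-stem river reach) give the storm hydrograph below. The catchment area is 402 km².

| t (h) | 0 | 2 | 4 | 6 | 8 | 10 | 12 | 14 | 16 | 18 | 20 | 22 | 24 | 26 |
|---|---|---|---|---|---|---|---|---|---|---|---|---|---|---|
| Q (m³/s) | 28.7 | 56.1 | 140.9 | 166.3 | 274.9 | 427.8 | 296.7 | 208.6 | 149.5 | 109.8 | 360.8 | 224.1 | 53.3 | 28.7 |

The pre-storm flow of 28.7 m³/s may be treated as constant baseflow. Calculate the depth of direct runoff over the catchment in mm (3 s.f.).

d ≈ 38.0 mm

Direct runoff: 0.0, 27.4, 112.2, 137.6, 246.2, 399.1, 268.0, 179.9, 120.8, 81.1, 332.1, 195.4, 24.6, 0.0 m³/s; ΣQ_DR = 2124 m³/s.
V = ΣQ_DR · Δt = 2124 × 7200 s = 1.530 × 10^7 m³.
Over A = 402 km², depth = V / A = 38.0 mm.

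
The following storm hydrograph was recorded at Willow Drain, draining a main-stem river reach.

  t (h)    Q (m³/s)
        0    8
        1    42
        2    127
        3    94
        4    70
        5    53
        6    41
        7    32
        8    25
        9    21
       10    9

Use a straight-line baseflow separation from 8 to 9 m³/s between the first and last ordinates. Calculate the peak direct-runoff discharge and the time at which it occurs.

Q_p = 118.80 m³/s at t = 2 h

Subtracting baseflow gives direct-runoff ordinates: 0.00, 33.90, 118.80, 85.70, 61.60, 44.50, 32.40, 23.30, 16.20, 12.10, 0.00 m³/s.
The maximum is 118.80 m³/s, occurring at the reading for t = 2 h.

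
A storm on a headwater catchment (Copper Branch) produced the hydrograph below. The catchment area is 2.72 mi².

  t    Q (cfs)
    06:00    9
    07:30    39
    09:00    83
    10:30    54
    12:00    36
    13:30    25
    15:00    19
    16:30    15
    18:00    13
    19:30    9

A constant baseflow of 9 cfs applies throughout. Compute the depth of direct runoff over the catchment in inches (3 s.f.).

Direct runoff: 0.0, 30.0, 74.0, 45.0, 27.0, 16.0, 10.0, 6.0, 4.0, 0.0 cfs; ΣQ_DR = 212.0 cfs.
V = ΣQ_DR · Δt = 212.0 × 5400 s = 1.145 × 10^6 ft³.
Over A = 2.72 mi², depth = V / A = 0.181 in.

d ≈ 0.181 in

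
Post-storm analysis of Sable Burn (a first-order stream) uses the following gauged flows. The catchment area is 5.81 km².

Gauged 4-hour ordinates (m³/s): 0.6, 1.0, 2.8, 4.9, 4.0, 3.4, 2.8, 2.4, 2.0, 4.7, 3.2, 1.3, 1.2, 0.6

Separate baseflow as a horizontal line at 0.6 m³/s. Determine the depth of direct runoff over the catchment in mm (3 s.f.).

d ≈ 65.7 mm

Direct runoff: 0.0, 0.4, 2.2, 4.3, 3.4, 2.8, 2.2, 1.8, 1.4, 4.1, 2.6, 0.7, 0.6, 0.0 m³/s; ΣQ_DR = 26.50 m³/s.
V = ΣQ_DR · Δt = 26.50 × 14400 s = 3.816 × 10^5 m³.
Over A = 5.81 km², depth = V / A = 65.7 mm.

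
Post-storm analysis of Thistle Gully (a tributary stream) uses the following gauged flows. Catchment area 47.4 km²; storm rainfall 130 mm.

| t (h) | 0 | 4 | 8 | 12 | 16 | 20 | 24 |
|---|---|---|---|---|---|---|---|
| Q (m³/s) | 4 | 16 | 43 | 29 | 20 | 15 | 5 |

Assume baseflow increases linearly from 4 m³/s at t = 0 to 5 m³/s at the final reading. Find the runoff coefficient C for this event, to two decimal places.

ΣQ_DR = 100.5 m³/s; V = ΣQ_DR·Δt = 1.447 × 10^6 m³.
Runoff depth d = V / A = 30.53 mm.
C = d / P = 30.53 / 130 = 0.23.

C ≈ 0.23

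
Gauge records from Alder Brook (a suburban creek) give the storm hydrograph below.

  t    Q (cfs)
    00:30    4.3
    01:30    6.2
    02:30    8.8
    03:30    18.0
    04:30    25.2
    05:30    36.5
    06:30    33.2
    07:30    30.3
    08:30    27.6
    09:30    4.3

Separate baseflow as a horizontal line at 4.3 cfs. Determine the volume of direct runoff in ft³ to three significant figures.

Direct-runoff ordinates (Q − Q_b): 0.0, 1.9, 4.5, 13.7, 20.9, 32.2, 28.9, 26.0, 23.3, 0.0 cfs.
ΣQ_DR = 151.4 cfs.
With Δt = 1 h = 3600 s, V = ΣQ_DR · Δt = 151.4 × 3600 = 5.45 × 10^5 ft³.

V ≈ 5.45 × 10^5 ft³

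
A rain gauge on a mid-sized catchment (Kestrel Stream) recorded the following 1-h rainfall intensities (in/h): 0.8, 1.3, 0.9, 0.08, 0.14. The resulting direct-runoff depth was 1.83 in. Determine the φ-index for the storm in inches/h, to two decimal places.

Only the 3 blocks with intensity above φ contribute runoff: 0.8, 1.3, 0.9 in/h.
Σ(I−φ)·Δt = d  ⇒  (0.8+1.3+0.9 − 3φ)·1 = 1.83
φ = (3.000 − 1.83/1) / 3 = 0.39 in/h.

φ ≈ 0.39 in/h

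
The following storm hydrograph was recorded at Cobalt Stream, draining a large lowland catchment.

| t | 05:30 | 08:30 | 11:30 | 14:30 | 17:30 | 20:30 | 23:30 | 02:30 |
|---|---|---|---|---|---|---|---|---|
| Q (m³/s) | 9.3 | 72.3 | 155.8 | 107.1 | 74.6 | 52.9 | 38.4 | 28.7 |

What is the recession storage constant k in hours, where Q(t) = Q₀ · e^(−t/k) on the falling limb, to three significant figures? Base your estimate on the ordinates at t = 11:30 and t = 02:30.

On the falling limb, Q drops from 155.8 to 28.7 m³/s between t = 11:30 and t = 02:30 (Δt = 15 h).
k = −Δt / ln(Q₂/Q₁) = −15 / ln(28.7/155.8) = 8.87 h.

k ≈ 8.87 h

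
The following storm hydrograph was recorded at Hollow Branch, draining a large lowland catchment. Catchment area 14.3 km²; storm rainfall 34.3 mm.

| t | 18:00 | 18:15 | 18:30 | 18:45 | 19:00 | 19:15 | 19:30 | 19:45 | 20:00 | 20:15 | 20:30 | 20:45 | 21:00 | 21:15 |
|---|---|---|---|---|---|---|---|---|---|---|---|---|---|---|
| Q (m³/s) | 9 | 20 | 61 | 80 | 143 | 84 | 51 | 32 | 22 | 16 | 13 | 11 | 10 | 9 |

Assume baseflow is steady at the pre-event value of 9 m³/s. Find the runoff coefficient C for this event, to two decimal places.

ΣQ_DR = 435.0 m³/s; V = ΣQ_DR·Δt = 3.915 × 10^5 m³.
Runoff depth d = V / A = 27.38 mm.
C = d / P = 27.38 / 34.3 = 0.80.

C ≈ 0.80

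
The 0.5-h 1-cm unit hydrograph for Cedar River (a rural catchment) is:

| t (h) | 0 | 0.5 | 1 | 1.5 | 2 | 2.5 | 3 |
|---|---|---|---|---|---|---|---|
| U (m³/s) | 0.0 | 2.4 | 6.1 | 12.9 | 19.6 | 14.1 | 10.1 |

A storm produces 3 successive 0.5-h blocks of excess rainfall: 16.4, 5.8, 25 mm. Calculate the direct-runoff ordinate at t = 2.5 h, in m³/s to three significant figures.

Q ≈ 66.7 m³/s

By discrete convolution, Q_j = Σ (P_i / 10 mm) · U_{j−i}.
At t = 2.5 h (j=5): Q = (16.4/10)·14.1 + (5.8/10)·19.6 + (25/10)·12.9 = 66.7 m³/s.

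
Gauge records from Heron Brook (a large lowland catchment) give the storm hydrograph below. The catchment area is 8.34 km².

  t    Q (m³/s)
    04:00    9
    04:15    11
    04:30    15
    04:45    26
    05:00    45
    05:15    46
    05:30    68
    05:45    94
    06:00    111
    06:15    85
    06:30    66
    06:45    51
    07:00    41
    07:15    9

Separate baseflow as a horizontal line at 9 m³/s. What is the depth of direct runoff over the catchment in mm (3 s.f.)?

Direct runoff: 0.0, 2.0, 6.0, 17.0, 36.0, 37.0, 59.0, 85.0, 102.0, 76.0, 57.0, 42.0, 32.0, 0.0 m³/s; ΣQ_DR = 551.0 m³/s.
V = ΣQ_DR · Δt = 551.0 × 900 s = 4.959 × 10^5 m³.
Over A = 8.34 km², depth = V / A = 59.5 mm.

d ≈ 59.5 mm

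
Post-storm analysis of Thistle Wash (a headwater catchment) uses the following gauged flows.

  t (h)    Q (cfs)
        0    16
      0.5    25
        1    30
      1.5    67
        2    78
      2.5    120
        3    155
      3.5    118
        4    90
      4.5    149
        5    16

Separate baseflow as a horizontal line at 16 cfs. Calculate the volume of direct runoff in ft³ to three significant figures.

Direct-runoff ordinates (Q − Q_b): 0.0, 9.0, 14.0, 51.0, 62.0, 104.0, 139.0, 102.0, 74.0, 133.0, 0.0 cfs.
ΣQ_DR = 688.0 cfs.
With Δt = 0.5 h = 1800 s, V = ΣQ_DR · Δt = 688.0 × 1800 = 1.24 × 10^6 ft³.

V ≈ 1.24 × 10^6 ft³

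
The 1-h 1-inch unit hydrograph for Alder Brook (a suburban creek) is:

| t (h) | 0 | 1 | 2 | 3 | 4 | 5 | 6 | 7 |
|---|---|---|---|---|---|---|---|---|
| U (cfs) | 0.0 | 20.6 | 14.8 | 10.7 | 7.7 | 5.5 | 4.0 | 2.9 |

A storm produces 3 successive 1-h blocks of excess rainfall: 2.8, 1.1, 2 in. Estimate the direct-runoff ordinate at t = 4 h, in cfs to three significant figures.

Q ≈ 62.9 cfs

By discrete convolution, Q_j = Σ (P_i / 1 in) · U_{j−i}.
At t = 4 h (j=4): Q = (2.8/1)·7.7 + (1.1/1)·10.7 + (2/1)·14.8 = 62.9 cfs.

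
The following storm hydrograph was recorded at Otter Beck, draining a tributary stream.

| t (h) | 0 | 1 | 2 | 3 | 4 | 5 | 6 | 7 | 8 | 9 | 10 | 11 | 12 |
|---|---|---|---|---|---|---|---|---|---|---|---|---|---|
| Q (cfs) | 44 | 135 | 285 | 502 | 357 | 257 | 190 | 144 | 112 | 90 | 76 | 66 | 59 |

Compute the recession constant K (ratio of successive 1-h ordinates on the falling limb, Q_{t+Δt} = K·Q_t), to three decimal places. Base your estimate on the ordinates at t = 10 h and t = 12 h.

Using the recession-limb readings at t = 10 h and t = 12 h: Q falls from 76 to 59 cfs over 2 intervals.
K = (Q₂/Q₁)^(1/2) = (59/76)^(1/2) = 0.881.

K ≈ 0.881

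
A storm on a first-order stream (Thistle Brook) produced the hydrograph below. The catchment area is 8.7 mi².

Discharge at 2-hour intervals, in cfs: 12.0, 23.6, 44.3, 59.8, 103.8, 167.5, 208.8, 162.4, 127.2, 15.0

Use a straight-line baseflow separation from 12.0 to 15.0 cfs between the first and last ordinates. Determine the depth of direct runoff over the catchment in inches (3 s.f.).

Direct runoff: 0.00, 11.27, 31.63, 46.80, 90.47, 153.83, 194.80, 148.07, 112.53, 0.00 cfs; ΣQ_DR = 789.4 cfs.
V = ΣQ_DR · Δt = 789.4 × 7200 s = 5.684 × 10^6 ft³.
Over A = 8.7 mi², depth = V / A = 0.281 in.

d ≈ 0.281 in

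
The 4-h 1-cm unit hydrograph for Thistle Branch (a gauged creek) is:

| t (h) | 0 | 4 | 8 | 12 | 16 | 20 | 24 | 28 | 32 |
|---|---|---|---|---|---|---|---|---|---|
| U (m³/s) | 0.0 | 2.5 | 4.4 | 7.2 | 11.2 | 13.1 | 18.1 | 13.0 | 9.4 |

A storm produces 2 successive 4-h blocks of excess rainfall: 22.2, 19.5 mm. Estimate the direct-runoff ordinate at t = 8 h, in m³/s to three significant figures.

Q ≈ 14.6 m³/s

By discrete convolution, Q_j = Σ (P_i / 10 mm) · U_{j−i}.
At t = 8 h (j=2): Q = (22.2/10)·4.4 + (19.5/10)·2.5 = 14.6 m³/s.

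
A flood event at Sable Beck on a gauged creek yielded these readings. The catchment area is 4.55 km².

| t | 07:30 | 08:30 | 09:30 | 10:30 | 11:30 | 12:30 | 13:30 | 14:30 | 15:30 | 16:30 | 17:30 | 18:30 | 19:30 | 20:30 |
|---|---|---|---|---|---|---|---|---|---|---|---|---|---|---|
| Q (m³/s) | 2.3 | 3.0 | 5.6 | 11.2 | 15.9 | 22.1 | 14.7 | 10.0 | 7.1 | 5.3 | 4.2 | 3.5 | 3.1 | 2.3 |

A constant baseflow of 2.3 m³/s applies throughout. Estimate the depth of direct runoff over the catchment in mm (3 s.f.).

Direct runoff: 0.0, 0.7, 3.3, 8.9, 13.6, 19.8, 12.4, 7.7, 4.8, 3.0, 1.9, 1.2, 0.8, 0.0 m³/s; ΣQ_DR = 78.10 m³/s.
V = ΣQ_DR · Δt = 78.10 × 3600 s = 2.812 × 10^5 m³.
Over A = 4.55 km², depth = V / A = 61.8 mm.

d ≈ 61.8 mm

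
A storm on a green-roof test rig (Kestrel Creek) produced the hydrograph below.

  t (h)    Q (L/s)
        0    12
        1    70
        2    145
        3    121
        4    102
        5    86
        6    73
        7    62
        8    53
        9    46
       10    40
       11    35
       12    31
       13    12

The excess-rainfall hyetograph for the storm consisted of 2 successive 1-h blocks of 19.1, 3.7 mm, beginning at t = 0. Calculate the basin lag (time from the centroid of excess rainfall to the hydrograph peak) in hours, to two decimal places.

Centroid of excess rainfall: t_c = Σ P_i·t̄_i / ΣP_i = 0.6623 h (block centres at 0.5, 1.5 h).
Hydrograph peak occurs at t = 2 h, so basin lag t_L = 2 − 0.6623 = 1.34 h.

t_L ≈ 1.34 h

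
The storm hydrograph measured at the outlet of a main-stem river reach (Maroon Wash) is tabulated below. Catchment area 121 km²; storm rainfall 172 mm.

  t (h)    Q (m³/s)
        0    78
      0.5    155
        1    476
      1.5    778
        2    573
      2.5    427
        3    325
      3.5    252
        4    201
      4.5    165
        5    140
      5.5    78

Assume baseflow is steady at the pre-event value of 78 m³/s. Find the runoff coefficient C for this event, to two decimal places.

C ≈ 0.23

ΣQ_DR = 2712 m³/s; V = ΣQ_DR·Δt = 4.882 × 10^6 m³.
Runoff depth d = V / A = 40.34 mm.
C = d / P = 40.34 / 172 = 0.23.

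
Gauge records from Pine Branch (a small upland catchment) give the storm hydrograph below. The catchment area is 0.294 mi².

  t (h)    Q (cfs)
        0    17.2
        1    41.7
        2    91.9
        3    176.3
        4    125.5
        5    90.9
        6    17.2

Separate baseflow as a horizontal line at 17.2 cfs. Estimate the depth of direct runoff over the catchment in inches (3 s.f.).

Direct runoff: 0.0, 24.5, 74.7, 159.1, 108.3, 73.7, 0.0 cfs; ΣQ_DR = 440.3 cfs.
V = ΣQ_DR · Δt = 440.3 × 3600 s = 1.585 × 10^6 ft³.
Over A = 0.294 mi², depth = V / A = 2.32 in.

d ≈ 2.32 in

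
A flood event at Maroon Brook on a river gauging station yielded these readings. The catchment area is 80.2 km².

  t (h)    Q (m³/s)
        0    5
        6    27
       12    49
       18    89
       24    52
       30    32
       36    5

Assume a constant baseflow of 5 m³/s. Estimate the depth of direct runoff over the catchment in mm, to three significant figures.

d ≈ 60.3 mm

Direct runoff: 0.0, 22.0, 44.0, 84.0, 47.0, 27.0, 0.0 m³/s; ΣQ_DR = 224.0 m³/s.
V = ΣQ_DR · Δt = 224.0 × 21600 s = 4.838 × 10^6 m³.
Over A = 80.2 km², depth = V / A = 60.3 mm.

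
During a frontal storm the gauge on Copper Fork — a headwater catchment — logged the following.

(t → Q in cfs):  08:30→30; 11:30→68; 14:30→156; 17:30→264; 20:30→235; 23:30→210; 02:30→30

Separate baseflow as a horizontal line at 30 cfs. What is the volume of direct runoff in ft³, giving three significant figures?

V ≈ 8.46 × 10^6 ft³

Direct-runoff ordinates (Q − Q_b): 0.0, 38.0, 126.0, 234.0, 205.0, 180.0, 0.0 cfs.
ΣQ_DR = 783.0 cfs.
With Δt = 3 h = 10800 s, V = ΣQ_DR · Δt = 783.0 × 10800 = 8.46 × 10^6 ft³.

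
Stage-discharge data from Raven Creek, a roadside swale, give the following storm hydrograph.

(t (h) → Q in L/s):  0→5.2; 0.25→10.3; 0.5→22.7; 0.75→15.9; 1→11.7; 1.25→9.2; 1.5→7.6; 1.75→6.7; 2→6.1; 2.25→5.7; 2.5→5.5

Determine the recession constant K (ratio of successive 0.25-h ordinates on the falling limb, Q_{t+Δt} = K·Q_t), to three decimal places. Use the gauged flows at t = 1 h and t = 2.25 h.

Using the recession-limb readings at t = 1 h and t = 2.25 h: Q falls from 11.7 to 5.7 L/s over 5 intervals.
K = (Q₂/Q₁)^(1/5) = (5.7/11.7)^(1/5) = 0.866.

K ≈ 0.866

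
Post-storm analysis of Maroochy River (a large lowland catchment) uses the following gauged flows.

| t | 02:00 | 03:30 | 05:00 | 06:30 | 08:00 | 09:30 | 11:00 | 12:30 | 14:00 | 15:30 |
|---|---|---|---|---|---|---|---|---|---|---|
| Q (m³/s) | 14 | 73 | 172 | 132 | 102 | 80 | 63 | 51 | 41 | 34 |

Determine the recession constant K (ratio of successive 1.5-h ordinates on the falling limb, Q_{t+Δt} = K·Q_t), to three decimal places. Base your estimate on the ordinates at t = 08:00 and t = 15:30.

Using the recession-limb readings at t = 08:00 and t = 15:30: Q falls from 102 to 34 m³/s over 5 intervals.
K = (Q₂/Q₁)^(1/5) = (34/102)^(1/5) = 0.803.

K ≈ 0.803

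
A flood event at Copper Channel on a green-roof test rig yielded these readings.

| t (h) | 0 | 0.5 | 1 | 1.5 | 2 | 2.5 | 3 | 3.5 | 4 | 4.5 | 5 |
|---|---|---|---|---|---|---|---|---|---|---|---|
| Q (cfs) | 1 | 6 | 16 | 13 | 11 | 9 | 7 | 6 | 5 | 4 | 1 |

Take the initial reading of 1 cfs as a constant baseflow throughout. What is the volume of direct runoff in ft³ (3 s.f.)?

Direct-runoff ordinates (Q − Q_b): 0.0, 5.0, 15.0, 12.0, 10.0, 8.0, 6.0, 5.0, 4.0, 3.0, 0.0 cfs.
ΣQ_DR = 68.00 cfs.
With Δt = 0.5 h = 1800 s, V = ΣQ_DR · Δt = 68.00 × 1800 = 1.22 × 10^5 ft³.

V ≈ 1.22 × 10^5 ft³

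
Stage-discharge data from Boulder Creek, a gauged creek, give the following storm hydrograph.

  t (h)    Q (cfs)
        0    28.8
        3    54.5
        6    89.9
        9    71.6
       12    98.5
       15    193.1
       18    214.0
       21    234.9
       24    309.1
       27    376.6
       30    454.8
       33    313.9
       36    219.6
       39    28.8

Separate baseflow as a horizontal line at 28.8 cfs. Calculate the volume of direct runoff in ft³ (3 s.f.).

V ≈ 2.47 × 10^7 ft³

Direct-runoff ordinates (Q − Q_b): 0.0, 25.7, 61.1, 42.8, 69.7, 164.3, 185.2, 206.1, 280.3, 347.8, 426.0, 285.1, 190.8, 0.0 cfs.
ΣQ_DR = 2285 cfs.
With Δt = 3 h = 10800 s, V = ΣQ_DR · Δt = 2285 × 10800 = 2.47 × 10^7 ft³.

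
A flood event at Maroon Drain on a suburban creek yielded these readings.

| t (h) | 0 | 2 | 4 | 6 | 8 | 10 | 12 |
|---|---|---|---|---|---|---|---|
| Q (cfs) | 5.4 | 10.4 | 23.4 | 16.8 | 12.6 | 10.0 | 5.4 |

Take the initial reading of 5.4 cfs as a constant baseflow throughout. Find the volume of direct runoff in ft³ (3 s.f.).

Direct-runoff ordinates (Q − Q_b): 0.0, 5.0, 18.0, 11.4, 7.2, 4.6, 0.0 cfs.
ΣQ_DR = 46.20 cfs.
With Δt = 2 h = 7200 s, V = ΣQ_DR · Δt = 46.20 × 7200 = 3.33 × 10^5 ft³.

V ≈ 3.33 × 10^5 ft³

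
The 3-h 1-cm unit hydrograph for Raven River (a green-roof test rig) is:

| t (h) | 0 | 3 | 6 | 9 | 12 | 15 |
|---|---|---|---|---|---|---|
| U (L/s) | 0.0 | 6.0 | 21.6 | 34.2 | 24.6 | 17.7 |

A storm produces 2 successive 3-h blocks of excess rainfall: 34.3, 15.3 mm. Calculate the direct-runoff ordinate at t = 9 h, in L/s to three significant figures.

Q ≈ 150 L/s

By discrete convolution, Q_j = Σ (P_i / 10 mm) · U_{j−i}.
At t = 9 h (j=3): Q = (34.3/10)·34.2 + (15.3/10)·21.6 = 150 L/s.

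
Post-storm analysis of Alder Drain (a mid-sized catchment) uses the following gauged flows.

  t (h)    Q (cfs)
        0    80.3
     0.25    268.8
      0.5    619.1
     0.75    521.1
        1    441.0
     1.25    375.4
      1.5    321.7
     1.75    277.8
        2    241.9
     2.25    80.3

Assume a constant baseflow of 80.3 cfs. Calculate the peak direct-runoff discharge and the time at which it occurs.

Q_p = 538.8 cfs at t = 0.5 h

Subtracting baseflow gives direct-runoff ordinates: 0.0, 188.5, 538.8, 440.8, 360.7, 295.1, 241.4, 197.5, 161.6, 0.0 cfs.
The maximum is 538.8 cfs, occurring at the reading for t = 0.5 h.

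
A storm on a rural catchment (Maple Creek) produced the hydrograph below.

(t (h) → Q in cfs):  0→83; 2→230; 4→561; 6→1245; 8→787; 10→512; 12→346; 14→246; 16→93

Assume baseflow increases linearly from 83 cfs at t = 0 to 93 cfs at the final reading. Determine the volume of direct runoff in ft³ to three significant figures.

V ≈ 2.38 × 10^7 ft³

Direct-runoff ordinates (Q − Q_b): 0.00, 145.75, 475.50, 1158.25, 699.00, 422.75, 255.50, 154.25, 0.00 cfs.
ΣQ_DR = 3311 cfs.
With Δt = 2 h = 7200 s, V = ΣQ_DR · Δt = 3311 × 7200 = 2.38 × 10^7 ft³.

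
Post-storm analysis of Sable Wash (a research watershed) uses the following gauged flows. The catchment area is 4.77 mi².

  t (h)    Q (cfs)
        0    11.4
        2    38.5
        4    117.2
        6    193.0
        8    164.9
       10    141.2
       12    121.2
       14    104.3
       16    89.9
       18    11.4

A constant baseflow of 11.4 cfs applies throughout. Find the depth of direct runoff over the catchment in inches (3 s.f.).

Direct runoff: 0.0, 27.1, 105.8, 181.6, 153.5, 129.8, 109.8, 92.9, 78.5, 0.0 cfs; ΣQ_DR = 879.0 cfs.
V = ΣQ_DR · Δt = 879.0 × 7200 s = 6.329 × 10^6 ft³.
Over A = 4.77 mi², depth = V / A = 0.571 in.

d ≈ 0.571 in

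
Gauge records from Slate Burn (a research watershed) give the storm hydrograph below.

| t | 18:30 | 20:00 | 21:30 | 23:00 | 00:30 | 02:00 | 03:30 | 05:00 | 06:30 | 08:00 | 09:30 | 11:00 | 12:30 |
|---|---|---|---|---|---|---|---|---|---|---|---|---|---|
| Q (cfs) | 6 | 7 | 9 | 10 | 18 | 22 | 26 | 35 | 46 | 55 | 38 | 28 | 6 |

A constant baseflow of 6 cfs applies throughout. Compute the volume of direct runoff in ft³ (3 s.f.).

V ≈ 1.23 × 10^6 ft³

Direct-runoff ordinates (Q − Q_b): 0.0, 1.0, 3.0, 4.0, 12.0, 16.0, 20.0, 29.0, 40.0, 49.0, 32.0, 22.0, 0.0 cfs.
ΣQ_DR = 228.0 cfs.
With Δt = 1.5 h = 5400 s, V = ΣQ_DR · Δt = 228.0 × 5400 = 1.23 × 10^6 ft³.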